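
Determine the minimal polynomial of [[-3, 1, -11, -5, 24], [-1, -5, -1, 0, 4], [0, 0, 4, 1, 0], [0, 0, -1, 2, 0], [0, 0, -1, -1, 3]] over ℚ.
The characteristic polynomial factors as (x - 3)^3(x + 4)^2. The minimal polynomial is ∏(x - λ)^{k_λ} where k_λ is the size of the largest Jordan block at λ.

For λ = -4: rank(A + 4I) = 4, and the largest Jordan block has size 2 (the smallest k with rank((A + 4I)^k) = rank((A + 4I)^(k+1))).
For λ = 3: rank(A - 3I) = 3, and the largest Jordan block has size 2 (the smallest k with rank((A - 3I)^k) = rank((A - 3I)^(k+1))).

So m_A(x) = (x - 3)^2(x + 4)^2.

m_A(x) = (x - 3)^2(x + 4)^2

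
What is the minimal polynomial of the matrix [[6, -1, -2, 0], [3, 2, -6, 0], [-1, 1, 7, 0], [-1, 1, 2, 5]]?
The characteristic polynomial factors as (x - 5)^4. The minimal polynomial is ∏(x - λ)^{k_λ} where k_λ is the size of the largest Jordan block at λ.

For λ = 5: rank(A - 5I) = 1, and the largest Jordan block has size 2 (the smallest k with rank((A - 5I)^k) = rank((A - 5I)^(k+1))).

So m_A(x) = (x - 5)^2.

m_A(x) = (x - 5)^2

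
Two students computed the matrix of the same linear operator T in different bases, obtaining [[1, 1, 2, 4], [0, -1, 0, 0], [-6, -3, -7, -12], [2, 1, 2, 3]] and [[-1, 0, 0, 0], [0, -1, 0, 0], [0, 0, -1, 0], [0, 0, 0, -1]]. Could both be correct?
No.

Both have characteristic polynomial (x + 1)^4, but the minimal polynomial of A is (x + 1)^2 while the minimal polynomial of B is x + 1. The minimal polynomial is a similarity invariant, so A and B are not similar.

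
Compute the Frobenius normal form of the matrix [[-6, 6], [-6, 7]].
R = [[0, 6], [1, 1]]

The invariant factors of A (the non-unit diagonal entries of the Smith normal form of xI - A over ℚ[x]) are (x - 3)(x + 2), each dividing the next. The characteristic polynomial is their product, (x - 3)(x + 2).

The rational canonical form is the block-diagonal matrix of companion matrices C(f_i):
R = [[0, 6], [1, 1]].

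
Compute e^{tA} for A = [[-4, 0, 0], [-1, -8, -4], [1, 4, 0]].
A has Jordan form J = [[-4, 1, 0], [0, -4, 0], [0, 0, -4]] with A = PJP^{-1}, so e^{tA} = P e^{tJ} P^{-1}.

For a Jordan block J_k(λ), e^{tJ_k(λ)} = e^{λt} · (I + tN + t^2 N^2/2! + ... + t^{k-1} N^{k-1}/(k-1)!) where N is the nilpotent superdiagonal part.

Assembling the blocks and conjugating back gives the entries of e^{tA} as shown above.

e^{tA} = [[e^{-4*t}, 0, 0], [-t*e^{-4*t}, (1 - 4*t)*e^{-4*t}, -4*t*e^{-4*t}], [t*e^{-4*t}, 4*t*e^{-4*t}, (4*t + 1)*e^{-4*t}]]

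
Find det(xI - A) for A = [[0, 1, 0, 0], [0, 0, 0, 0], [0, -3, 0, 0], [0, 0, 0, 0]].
χ_A(x) = x^4

xI - A = [[x, -1, 0, 0], [0, x, 0, 0], [0, 3, x, 0], [0, 0, 0, x]].

Expanding det(xI - A) along the first row:
det(xI - A) = + (x)·det([[x, 0, 0], [3, x, 0], [0, 0, x]]) - (-1)·det([[0, 0, 0], [0, x, 0], [0, 0, x]]) + (0)·det([[0, x, 0], [0, 3, 0], [0, 0, x]]) - (0)·det([[0, x, 0], [0, 3, x], [0, 0, 0]]).

Evaluating gives χ_A(x) = x^4.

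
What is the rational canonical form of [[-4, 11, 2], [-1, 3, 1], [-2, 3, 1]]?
The invariant factors of A (the non-unit diagonal entries of the Smith normal form of xI - A over ℚ[x]) are x^3 - x + 5, each dividing the next. The characteristic polynomial is their product, x^3 - x + 5.

The rational canonical form is the block-diagonal matrix of companion matrices C(f_i):
R = [[0, 0, -5], [1, 0, 1], [0, 1, 0]].

Note the characteristic polynomial does not split into linear factors over ℚ, so A has no Jordan form over ℚ; the rational canonical form exists over any field.

R = [[0, 0, -5], [1, 0, 1], [0, 1, 0]]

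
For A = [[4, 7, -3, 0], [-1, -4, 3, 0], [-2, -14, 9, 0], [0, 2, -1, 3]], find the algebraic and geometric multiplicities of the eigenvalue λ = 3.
algebraic multiplicity 4, geometric multiplicity 2

The characteristic polynomial is (x - 3)^4, so the factor x - 3 appears with exponent 4: the algebraic multiplicity is 4.

rank(A - 3I) = 2, so the eigenspace has dimension 4 - 2 = 2: the geometric multiplicity is 2.

Since 2 < 4, A is not diagonalizable.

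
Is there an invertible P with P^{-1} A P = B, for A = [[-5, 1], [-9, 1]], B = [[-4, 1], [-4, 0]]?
Two matrices over a field are similar if and only if they have the same invariant factors.

Both A and B have characteristic polynomial (x + 2)^2 and minimal polynomial (x + 2)^2. Computing further, both have invariant factors (x + 2)^2. Hence A and B are similar.

Yes.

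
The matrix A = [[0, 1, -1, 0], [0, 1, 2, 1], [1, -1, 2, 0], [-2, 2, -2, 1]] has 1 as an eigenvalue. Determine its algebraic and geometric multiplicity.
algebraic multiplicity 4, geometric multiplicity 2

The characteristic polynomial is (x - 1)^4, so the factor x - 1 appears with exponent 4: the algebraic multiplicity is 4.

rank(A - I) = 2, so the eigenspace has dimension 4 - 2 = 2: the geometric multiplicity is 2.

Since 2 < 4, A is not diagonalizable.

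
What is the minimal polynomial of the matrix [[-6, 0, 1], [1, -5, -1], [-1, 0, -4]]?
m_A(x) = (x + 5)^2

The characteristic polynomial factors as (x + 5)^3. The minimal polynomial is ∏(x - λ)^{k_λ} where k_λ is the size of the largest Jordan block at λ.

For λ = -5: rank(A + 5I) = 1, and the largest Jordan block has size 2 (the smallest k with rank((A + 5I)^k) = rank((A + 5I)^(k+1))).

So m_A(x) = (x + 5)^2.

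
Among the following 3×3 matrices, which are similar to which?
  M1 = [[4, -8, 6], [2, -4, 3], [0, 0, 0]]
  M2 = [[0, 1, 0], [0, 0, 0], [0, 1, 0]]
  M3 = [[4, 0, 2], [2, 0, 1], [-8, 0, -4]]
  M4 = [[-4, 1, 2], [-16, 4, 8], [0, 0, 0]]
1 class: {M1, M2, M3, M4}

Characteristic polynomials: χ_{M1} = x^3, χ_{M2} = x^3, χ_{M3} = x^3, χ_{M4} = x^3.

{M1, M2, M3, M4}: invariant factors x, x^2.

Matrices are similar if and only if their invariant-factor lists agree; the partition into similarity classes is {M1, M2, M3, M4}.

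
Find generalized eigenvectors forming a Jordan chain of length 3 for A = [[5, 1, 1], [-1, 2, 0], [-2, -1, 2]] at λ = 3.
We seek v_1 ∈ ker((A - 3I)^3) \ ker((A - 3I)^2), then set v_{i+1} = (A - 3I) v_i.

One such chain is v_1 = [[-1, 2, 2]]^T, v_2 = [[2, -1, -2]]^T, v_3 = [[1, -1, -1]]^T. Check: (A - 3I) v_3 = [[0, 0, 0]]^T = 0.

v_1 = [[-1, 2, 2]]^T, v_2 = [[2, -1, -2]]^T, v_3 = [[1, -1, -1]]^T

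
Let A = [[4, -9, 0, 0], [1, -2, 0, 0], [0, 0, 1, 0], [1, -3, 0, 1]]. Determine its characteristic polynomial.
χ_A(x) = (x - 1)^4

xI - A = [[x - 4, 9, 0, 0], [-1, x + 2, 0, 0], [0, 0, x - 1, 0], [-1, 3, 0, x - 1]].

Expanding det(xI - A) along the first row:
det(xI - A) = + (x - 4)·det([[x + 2, 0, 0], [0, x - 1, 0], [3, 0, x - 1]]) - (9)·det([[-1, 0, 0], [0, x - 1, 0], [-1, 0, x - 1]]) + (0)·det([[-1, x + 2, 0], [0, 0, 0], [-1, 3, x - 1]]) - (0)·det([[-1, x + 2, 0], [0, 0, x - 1], [-1, 3, 0]]).

Evaluating gives χ_A(x) = x^4 - 4x^3 + 6x^2 - 4x + 1 = (x - 1)^4.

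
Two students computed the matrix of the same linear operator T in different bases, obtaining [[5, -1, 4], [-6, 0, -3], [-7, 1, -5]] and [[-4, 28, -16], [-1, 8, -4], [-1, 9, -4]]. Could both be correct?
Two matrices over a field are similar if and only if they have the same invariant factors.

Both A and B have characteristic polynomial x^3 and minimal polynomial x^3. Computing further, both have invariant factors x^3. Hence A and B are similar.

Yes.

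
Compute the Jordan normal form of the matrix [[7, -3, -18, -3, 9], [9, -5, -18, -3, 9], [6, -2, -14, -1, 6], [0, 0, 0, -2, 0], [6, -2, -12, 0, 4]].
The characteristic polynomial is det(xI - A) = (x + 2)^5, so the eigenvalues are -2 (algebraic multiplicity 5).

For λ = -2: rank(A + 2I) = 2, rank((A + 2I)^2) = 0. The eigenspace has dimension 5 - 2 = 3, so there are 3 Jordan blocks; the rank sequence gives block sizes [2, 2, 1].

Assembling the blocks gives the Jordan form J above.

J = [[-2, 1, 0, 0, 0], [0, -2, 0, 0, 0], [0, 0, -2, 1, 0], [0, 0, 0, -2, 0], [0, 0, 0, 0, -2]]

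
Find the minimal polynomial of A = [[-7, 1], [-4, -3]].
The characteristic polynomial factors as (x + 5)^2. The minimal polynomial is ∏(x - λ)^{k_λ} where k_λ is the size of the largest Jordan block at λ.

For λ = -5: rank(A + 5I) = 1, and the largest Jordan block has size 2 (the smallest k with rank((A + 5I)^k) = rank((A + 5I)^(k+1))).

So m_A(x) = (x + 5)^2.

m_A(x) = (x + 5)^2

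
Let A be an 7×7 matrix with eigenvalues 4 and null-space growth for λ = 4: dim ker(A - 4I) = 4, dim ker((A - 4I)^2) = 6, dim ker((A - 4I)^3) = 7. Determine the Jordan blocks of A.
Jordan blocks: (4, 3), (4, 2), (4, 1), (4, 1)

λ = 4: successive nullity increments [4, 2, 1] count blocks of size ≥ k; block sizes are [3, 2, 1, 1].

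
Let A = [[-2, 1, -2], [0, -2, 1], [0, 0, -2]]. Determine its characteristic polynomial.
χ_A(x) = (x + 2)^3

xI - A = [[x + 2, -1, 2], [0, x + 2, -1], [0, 0, x + 2]].

Expanding det(xI - A) along the first row:
det(xI - A) = + (x + 2)·det([[x + 2, -1], [0, x + 2]]) - (-1)·det([[0, -1], [0, x + 2]]) + (2)·det([[0, x + 2], [0, 0]]).

Evaluating gives χ_A(x) = x^3 + 6x^2 + 12x + 8 = (x + 2)^3.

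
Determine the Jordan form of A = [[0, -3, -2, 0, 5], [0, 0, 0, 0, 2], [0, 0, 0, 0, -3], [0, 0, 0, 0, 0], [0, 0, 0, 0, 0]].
J = [[0, 1, 0, 0, 0], [0, 0, 0, 0, 0], [0, 0, 0, 1, 0], [0, 0, 0, 0, 0], [0, 0, 0, 0, 0]]

The characteristic polynomial is det(xI - A) = x^5, so the eigenvalues are 0 (algebraic multiplicity 5).

For λ = 0: rank(A) = 2, rank(A^2) = 0. The eigenspace has dimension 5 - 2 = 3, so there are 3 Jordan blocks; the rank sequence gives block sizes [2, 2, 1].

Assembling the blocks gives the Jordan form J above.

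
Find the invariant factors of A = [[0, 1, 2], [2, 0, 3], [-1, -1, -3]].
(x + 1)^3

The Jordan structure of A has elementary divisors (x + 1)^3. Arranging the block sizes at each eigenvalue in decreasing order and taking row products gives the invariant factors.

Invariant factors (smallest first, each dividing the next): (x + 1)^3.

Check: the last factor (x + 1)^3 is the minimal polynomial, and the product (x + 1)^3 is the characteristic polynomial.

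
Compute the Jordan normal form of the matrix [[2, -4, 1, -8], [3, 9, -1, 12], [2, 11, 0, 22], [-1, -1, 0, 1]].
The characteristic polynomial is det(xI - A) = (x - 3)^4, so the eigenvalues are 3 (algebraic multiplicity 4).

For λ = 3: rank(A - 3I) = 2, rank((A - 3I)^2) = 1, rank((A - 3I)^3) = 0. The eigenspace has dimension 4 - 2 = 2, so there are 2 Jordan blocks; the rank sequence gives block sizes [3, 1].

Assembling the blocks gives the Jordan form J above.

J = [[3, 1, 0, 0], [0, 3, 1, 0], [0, 0, 3, 0], [0, 0, 0, 3]]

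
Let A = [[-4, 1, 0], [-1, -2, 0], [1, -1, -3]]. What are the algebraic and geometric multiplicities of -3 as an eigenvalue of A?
algebraic multiplicity 3, geometric multiplicity 2

The characteristic polynomial is (x + 3)^3, so the factor x + 3 appears with exponent 3: the algebraic multiplicity is 3.

rank(A + 3I) = 1, so the eigenspace has dimension 3 - 1 = 2: the geometric multiplicity is 2.

Since 2 < 3, A is not diagonalizable.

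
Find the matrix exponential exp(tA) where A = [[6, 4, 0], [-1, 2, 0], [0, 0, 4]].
e^{tA} = [[(2*t + 1)*e^{4*t}, 4*t*e^{4*t}, 0], [-t*e^{4*t}, (1 - 2*t)*e^{4*t}, 0], [0, 0, e^{4*t}]]

A has Jordan form J = [[4, 1, 0], [0, 4, 0], [0, 0, 4]] with A = PJP^{-1}, so e^{tA} = P e^{tJ} P^{-1}.

For a Jordan block J_k(λ), e^{tJ_k(λ)} = e^{λt} · (I + tN + t^2 N^2/2! + ... + t^{k-1} N^{k-1}/(k-1)!) where N is the nilpotent superdiagonal part.

Assembling the blocks and conjugating back gives the entries of e^{tA} as shown above.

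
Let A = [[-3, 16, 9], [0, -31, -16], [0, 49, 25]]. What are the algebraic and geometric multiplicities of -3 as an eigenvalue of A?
The characteristic polynomial is (x + 3)^3, so the factor x + 3 appears with exponent 3: the algebraic multiplicity is 3.

rank(A + 3I) = 2, so the eigenspace has dimension 3 - 2 = 1: the geometric multiplicity is 1.

Since 1 < 3, A is not diagonalizable.

algebraic multiplicity 3, geometric multiplicity 1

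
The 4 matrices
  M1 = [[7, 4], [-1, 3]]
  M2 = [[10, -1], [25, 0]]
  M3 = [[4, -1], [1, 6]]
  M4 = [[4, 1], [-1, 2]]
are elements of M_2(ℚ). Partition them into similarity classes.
Characteristic polynomials: χ_{M1} = (x - 5)^2, χ_{M2} = (x - 5)^2, χ_{M3} = (x - 5)^2, χ_{M4} = (x - 3)^2.

{M1, M2, M3}: invariant factors (x - 5)^2.

{M4}: invariant factors (x - 3)^2.

Matrices are similar if and only if their invariant-factor lists agree; the partition into similarity classes is {M1, M2, M3}, {M4}.

2 classes: {M1, M2, M3}, {M4}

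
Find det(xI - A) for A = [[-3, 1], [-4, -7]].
χ_A(x) = (x + 5)^2

xI - A = [[x + 3, -1], [4, x + 7]].

Expanding det(xI - A) along the first row:
det(xI - A) = + (x + 3)·det([[x + 7]]) - (-1)·det([[4]]).

Evaluating gives χ_A(x) = x^2 + 10x + 25 = (x + 5)^2.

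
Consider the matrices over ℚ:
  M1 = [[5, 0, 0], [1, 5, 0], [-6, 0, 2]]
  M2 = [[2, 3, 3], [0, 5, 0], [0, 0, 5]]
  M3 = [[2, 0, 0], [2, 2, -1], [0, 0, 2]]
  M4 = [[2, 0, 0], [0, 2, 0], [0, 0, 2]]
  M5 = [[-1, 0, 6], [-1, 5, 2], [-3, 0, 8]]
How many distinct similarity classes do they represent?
Characteristic polynomials: χ_{M1} = (x - 5)^2(x - 2), χ_{M2} = (x - 5)^2(x - 2), χ_{M3} = (x - 2)^3, χ_{M4} = (x - 2)^3, χ_{M5} = (x - 5)^2(x - 2).

{M1, M5}: invariant factors (x - 5)^2(x - 2).

{M2}: invariant factors x - 5, (x - 5)(x - 2).

{M3}: invariant factors x - 2, (x - 2)^2.

{M4}: invariant factors x - 2, x - 2, x - 2.

Matrices are similar if and only if their invariant-factor lists agree; the partition into similarity classes is {M1, M5}, {M2}, {M3}, {M4}.

4 classes: {M1, M5}, {M2}, {M3}, {M4}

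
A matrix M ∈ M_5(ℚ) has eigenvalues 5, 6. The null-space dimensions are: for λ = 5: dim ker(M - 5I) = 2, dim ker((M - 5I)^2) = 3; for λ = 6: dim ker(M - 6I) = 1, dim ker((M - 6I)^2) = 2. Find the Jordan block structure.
λ = 5: successive nullity increments [2, 1] count blocks of size ≥ k; block sizes are [2, 1].
λ = 6: successive nullity increments [1, 1] count blocks of size ≥ k; block sizes are [2].

Jordan blocks: (5, 2), (5, 1), (6, 2)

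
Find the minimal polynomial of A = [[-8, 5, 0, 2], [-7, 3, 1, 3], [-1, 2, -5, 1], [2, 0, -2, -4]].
The characteristic polynomial factors as (x + 2)(x + 4)^3. The minimal polynomial is ∏(x - λ)^{k_λ} where k_λ is the size of the largest Jordan block at λ.

For λ = -4: rank(A + 4I) = 3, and the largest Jordan block has size 3 (the smallest k with rank((A + 4I)^k) = rank((A + 4I)^(k+1))).
For λ = -2: rank(A + 2I) = 3, and the largest Jordan block has size 1 (the smallest k with rank((A + 2I)^k) = rank((A + 2I)^(k+1))).

So m_A(x) = (x + 2)(x + 4)^3.

m_A(x) = (x + 2)(x + 4)^3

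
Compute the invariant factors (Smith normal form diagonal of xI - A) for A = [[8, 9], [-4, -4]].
The Jordan structure of A has elementary divisors (x - 2)^2. Arranging the block sizes at each eigenvalue in decreasing order and taking row products gives the invariant factors.

Invariant factors (smallest first, each dividing the next): (x - 2)^2.

Check: the last factor (x - 2)^2 is the minimal polynomial, and the product (x - 2)^2 is the characteristic polynomial.

(x - 2)^2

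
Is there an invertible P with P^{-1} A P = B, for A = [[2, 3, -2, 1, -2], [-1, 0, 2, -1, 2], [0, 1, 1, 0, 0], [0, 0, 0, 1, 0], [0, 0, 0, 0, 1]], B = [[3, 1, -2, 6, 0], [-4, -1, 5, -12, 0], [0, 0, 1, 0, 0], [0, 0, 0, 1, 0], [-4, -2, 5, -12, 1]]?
Yes.

Two matrices over a field are similar if and only if they have the same invariant factors.

Both A and B have characteristic polynomial (x - 1)^5 and minimal polynomial (x - 1)^3. Computing further, both have invariant factors x - 1, x - 1, (x - 1)^3. Hence A and B are similar.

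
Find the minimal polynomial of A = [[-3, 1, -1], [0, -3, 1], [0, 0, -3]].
m_A(x) = (x + 3)^3

The characteristic polynomial factors as (x + 3)^3. The minimal polynomial is ∏(x - λ)^{k_λ} where k_λ is the size of the largest Jordan block at λ.

For λ = -3: rank(A + 3I) = 2, and the largest Jordan block has size 3 (the smallest k with rank((A + 3I)^k) = rank((A + 3I)^(k+1))).

So m_A(x) = (x + 3)^3.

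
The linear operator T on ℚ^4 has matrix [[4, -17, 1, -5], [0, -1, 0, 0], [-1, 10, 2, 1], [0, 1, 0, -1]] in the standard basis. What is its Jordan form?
The characteristic polynomial is det(xI - A) = (x - 3)^2(x + 1)^2, so the eigenvalues are -1 (algebraic multiplicity 2), 3 (algebraic multiplicity 2).

For λ = -1: rank(A + I) = 3, rank((A + I)^2) = 2. The eigenspace has dimension 4 - 3 = 1, so there is 1 Jordan block; the rank sequence gives block sizes [2].

For λ = 3: rank(A - 3I) = 3, rank((A - 3I)^2) = 2. The eigenspace has dimension 4 - 3 = 1, so there is 1 Jordan block; the rank sequence gives block sizes [2].

Assembling the blocks gives the Jordan form J above.

J = [[-1, 1, 0, 0], [0, -1, 0, 0], [0, 0, 3, 1], [0, 0, 0, 3]]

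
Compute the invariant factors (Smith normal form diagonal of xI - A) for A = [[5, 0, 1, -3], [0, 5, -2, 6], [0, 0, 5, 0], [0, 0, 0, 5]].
The Jordan structure of A has elementary divisors (x - 5)^2, (x - 5), (x - 5). Arranging the block sizes at each eigenvalue in decreasing order and taking row products gives the invariant factors.

Invariant factors (smallest first, each dividing the next): x - 5, x - 5, (x - 5)^2.

Check: the last factor (x - 5)^2 is the minimal polynomial, and the product (x - 5)^4 is the characteristic polynomial.

x - 5, x - 5, (x - 5)^2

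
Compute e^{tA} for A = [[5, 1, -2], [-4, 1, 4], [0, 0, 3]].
e^{tA} = [[(2*t + 1)*e^{3*t}, t*e^{3*t}, -2*t*e^{3*t}], [-4*t*e^{3*t}, (1 - 2*t)*e^{3*t}, 4*t*e^{3*t}], [0, 0, e^{3*t}]]

A has Jordan form J = [[3, 1, 0], [0, 3, 0], [0, 0, 3]] with A = PJP^{-1}, so e^{tA} = P e^{tJ} P^{-1}.

For a Jordan block J_k(λ), e^{tJ_k(λ)} = e^{λt} · (I + tN + t^2 N^2/2! + ... + t^{k-1} N^{k-1}/(k-1)!) where N is the nilpotent superdiagonal part.

Assembling the blocks and conjugating back gives the entries of e^{tA} as shown above.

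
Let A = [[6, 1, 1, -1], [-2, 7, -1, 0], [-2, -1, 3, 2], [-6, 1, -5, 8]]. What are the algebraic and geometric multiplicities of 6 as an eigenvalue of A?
algebraic multiplicity 4, geometric multiplicity 2

The characteristic polynomial is (x - 6)^4, so the factor x - 6 appears with exponent 4: the algebraic multiplicity is 4.

rank(A - 6I) = 2, so the eigenspace has dimension 4 - 2 = 2: the geometric multiplicity is 2.

Since 2 < 4, A is not diagonalizable.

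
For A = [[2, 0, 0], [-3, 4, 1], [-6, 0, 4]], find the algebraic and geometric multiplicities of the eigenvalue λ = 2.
The characteristic polynomial is (x - 4)^2(x - 2), so the factor x - 2 appears with exponent 1: the algebraic multiplicity is 1.

rank(A - 2I) = 2, so the eigenspace has dimension 3 - 2 = 1: the geometric multiplicity is 1.

algebraic multiplicity 1, geometric multiplicity 1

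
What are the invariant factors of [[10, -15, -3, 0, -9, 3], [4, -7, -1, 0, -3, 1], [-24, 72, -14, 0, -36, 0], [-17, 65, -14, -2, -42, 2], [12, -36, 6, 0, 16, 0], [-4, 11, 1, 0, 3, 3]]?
(x - 4)(x + 2), (x - 4)^2(x + 2)^2

The Jordan structure of A has elementary divisors (x + 2)^2, (x + 2), (x - 4)^2, (x - 4). Arranging the block sizes at each eigenvalue in decreasing order and taking row products gives the invariant factors.

Invariant factors (smallest first, each dividing the next): (x - 4)(x + 2), (x - 4)^2(x + 2)^2.

Check: the last factor (x - 4)^2(x + 2)^2 is the minimal polynomial, and the product (x - 4)^3(x + 2)^3 is the characteristic polynomial.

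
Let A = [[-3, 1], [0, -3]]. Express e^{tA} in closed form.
e^{tA} = [[e^{-3*t}, t*e^{-3*t}], [0, e^{-3*t}]]

A has Jordan form J = [[-3, 1], [0, -3]] with A = PJP^{-1}, so e^{tA} = P e^{tJ} P^{-1}.

For a Jordan block J_k(λ), e^{tJ_k(λ)} = e^{λt} · (I + tN + t^2 N^2/2! + ... + t^{k-1} N^{k-1}/(k-1)!) where N is the nilpotent superdiagonal part.

Assembling the blocks and conjugating back gives the entries of e^{tA} as shown above.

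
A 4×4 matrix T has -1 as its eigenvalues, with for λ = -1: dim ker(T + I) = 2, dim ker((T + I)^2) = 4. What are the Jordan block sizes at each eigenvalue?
Jordan blocks: (-1, 2), (-1, 2)

λ = -1: successive nullity increments [2, 2] count blocks of size ≥ k; block sizes are [2, 2].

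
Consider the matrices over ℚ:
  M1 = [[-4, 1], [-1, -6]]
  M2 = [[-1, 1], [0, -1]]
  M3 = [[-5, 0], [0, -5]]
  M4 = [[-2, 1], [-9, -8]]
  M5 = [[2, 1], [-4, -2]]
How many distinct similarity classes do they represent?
4 classes: {M1, M4}, {M2}, {M3}, {M5}

Characteristic polynomials: χ_{M1} = (x + 5)^2, χ_{M2} = (x + 1)^2, χ_{M3} = (x + 5)^2, χ_{M4} = (x + 5)^2, χ_{M5} = x^2.

{M1, M4}: invariant factors (x + 5)^2.

{M2}: invariant factors (x + 1)^2.

{M3}: invariant factors x + 5, x + 5.

{M5}: invariant factors x^2.

Matrices are similar if and only if their invariant-factor lists agree; the partition into similarity classes is {M1, M4}, {M2}, {M3}, {M5}.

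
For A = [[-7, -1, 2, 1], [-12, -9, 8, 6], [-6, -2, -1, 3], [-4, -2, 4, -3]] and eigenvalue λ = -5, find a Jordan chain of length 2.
We seek v_1 ∈ ker((A + 5I)^2) \ ker(A + 5I), then set v_{i+1} = (A + 5I) v_i.

One such chain is v_1 = [[0, 0, 0, 1]]^T, v_2 = [[1, 6, 3, 2]]^T. Check: (A + 5I) v_2 = [[0, 0, 0, 0]]^T = 0.

v_1 = [[0, 0, 0, 1]]^T, v_2 = [[1, 6, 3, 2]]^T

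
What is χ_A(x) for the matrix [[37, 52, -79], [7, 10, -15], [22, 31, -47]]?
xI - A = [[x - 37, -52, 79], [-7, x - 10, 15], [-22, -31, x + 47]].

Expanding det(xI - A) along the first row:
det(xI - A) = + (x - 37)·det([[x - 10, 15], [-31, x + 47]]) - (-52)·det([[-7, 15], [-22, x + 47]]) + (79)·det([[-7, x - 10], [-22, -31]]).

Evaluating gives χ_A(x) = x^3.

χ_A(x) = x^3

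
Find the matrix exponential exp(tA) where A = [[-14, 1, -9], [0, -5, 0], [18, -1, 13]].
A has Jordan form J = [[-5, 1, 0], [0, -5, 0], [0, 0, 4]] with A = PJP^{-1}, so e^{tA} = P e^{tJ} P^{-1}.

For a Jordan block J_k(λ), e^{tJ_k(λ)} = e^{λt} · (I + tN + t^2 N^2/2! + ... + t^{k-1} N^{k-1}/(k-1)!) where N is the nilpotent superdiagonal part.

Assembling the blocks and conjugating back gives the entries of e^{tA} as shown above.

e^{tA} = [[(2 - e^{9*t})*e^{-5*t}, t*e^{-5*t}, (1 - e^{9*t})*e^{-5*t}], [0, e^{-5*t}, 0], [(2*e^{9*t} - 2)*e^{-5*t}, -t*e^{-5*t}, (2*e^{9*t} - 1)*e^{-5*t}]]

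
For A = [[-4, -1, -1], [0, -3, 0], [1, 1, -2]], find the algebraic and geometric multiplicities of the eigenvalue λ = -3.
The characteristic polynomial is (x + 3)^3, so the factor x + 3 appears with exponent 3: the algebraic multiplicity is 3.

rank(A + 3I) = 1, so the eigenspace has dimension 3 - 1 = 2: the geometric multiplicity is 2.

Since 2 < 3, A is not diagonalizable.

algebraic multiplicity 3, geometric multiplicity 2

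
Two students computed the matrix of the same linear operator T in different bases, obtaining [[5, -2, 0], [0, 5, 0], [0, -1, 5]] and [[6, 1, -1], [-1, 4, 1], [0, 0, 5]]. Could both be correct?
Yes.

Two matrices over a field are similar if and only if they have the same invariant factors.

Both A and B have characteristic polynomial (x - 5)^3 and minimal polynomial (x - 5)^2. Computing further, both have invariant factors x - 5, (x - 5)^2. Hence A and B are similar.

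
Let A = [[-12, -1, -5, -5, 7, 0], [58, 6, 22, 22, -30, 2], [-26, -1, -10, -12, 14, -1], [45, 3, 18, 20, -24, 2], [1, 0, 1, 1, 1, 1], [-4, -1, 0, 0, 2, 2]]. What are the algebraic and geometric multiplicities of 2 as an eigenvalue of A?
The characteristic polynomial is (x - 2)^5(x + 3), so the factor x - 2 appears with exponent 5: the algebraic multiplicity is 5.

rank(A - 2I) = 4, so the eigenspace has dimension 6 - 4 = 2: the geometric multiplicity is 2.

Since 2 < 5, A is not diagonalizable.

algebraic multiplicity 5, geometric multiplicity 2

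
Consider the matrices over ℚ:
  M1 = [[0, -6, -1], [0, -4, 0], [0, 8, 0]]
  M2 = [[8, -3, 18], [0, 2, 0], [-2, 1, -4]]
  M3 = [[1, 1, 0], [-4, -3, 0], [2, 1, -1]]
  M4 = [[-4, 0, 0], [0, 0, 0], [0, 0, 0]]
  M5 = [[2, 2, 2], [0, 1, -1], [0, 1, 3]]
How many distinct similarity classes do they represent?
4 classes: {M1}, {M2, M5}, {M3}, {M4}

Characteristic polynomials: χ_{M1} = x^2(x + 4), χ_{M2} = (x - 2)^3, χ_{M3} = (x + 1)^3, χ_{M4} = x^2(x + 4), χ_{M5} = (x - 2)^3.

{M1}: invariant factors x^2(x + 4).

{M2, M5}: invariant factors x - 2, (x - 2)^2.

{M3}: invariant factors x + 1, (x + 1)^2.

{M4}: invariant factors x, x(x + 4).

Matrices are similar if and only if their invariant-factor lists agree; the partition into similarity classes is {M1}, {M2, M5}, {M3}, {M4}.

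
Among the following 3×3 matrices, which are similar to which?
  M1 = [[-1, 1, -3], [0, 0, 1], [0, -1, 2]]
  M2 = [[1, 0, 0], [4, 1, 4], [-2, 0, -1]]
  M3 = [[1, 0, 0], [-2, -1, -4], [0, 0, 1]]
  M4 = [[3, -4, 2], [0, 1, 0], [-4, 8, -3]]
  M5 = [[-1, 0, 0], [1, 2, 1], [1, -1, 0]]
Characteristic polynomials: χ_{M1} = (x - 1)^2(x + 1), χ_{M2} = (x - 1)^2(x + 1), χ_{M3} = (x - 1)^2(x + 1), χ_{M4} = (x - 1)^2(x + 1), χ_{M5} = (x - 1)^2(x + 1).

{M1, M5}: invariant factors (x - 1)^2(x + 1).

{M2, M3, M4}: invariant factors x - 1, (x - 1)(x + 1).

Matrices are similar if and only if their invariant-factor lists agree; the partition into similarity classes is {M1, M5}, {M2, M3, M4}.

2 classes: {M1, M5}, {M2, M3, M4}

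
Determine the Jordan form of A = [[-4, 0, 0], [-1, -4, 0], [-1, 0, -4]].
The characteristic polynomial is det(xI - A) = (x + 4)^3, so the eigenvalues are -4 (algebraic multiplicity 3).

For λ = -4: rank(A + 4I) = 1, rank((A + 4I)^2) = 0. The eigenspace has dimension 3 - 1 = 2, so there are 2 Jordan blocks; the rank sequence gives block sizes [2, 1].

Assembling the blocks gives the Jordan form J above.

J = [[-4, 1, 0], [0, -4, 0], [0, 0, -4]]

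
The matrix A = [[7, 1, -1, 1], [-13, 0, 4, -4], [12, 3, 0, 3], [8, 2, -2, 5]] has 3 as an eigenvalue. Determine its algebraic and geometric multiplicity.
The characteristic polynomial is (x - 3)^4, so the factor x - 3 appears with exponent 4: the algebraic multiplicity is 4.

rank(A - 3I) = 2, so the eigenspace has dimension 4 - 2 = 2: the geometric multiplicity is 2.

Since 2 < 4, A is not diagonalizable.

algebraic multiplicity 4, geometric multiplicity 2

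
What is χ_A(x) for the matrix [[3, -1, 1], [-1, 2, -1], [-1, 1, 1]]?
χ_A(x) = (x - 2)^3

xI - A = [[x - 3, 1, -1], [1, x - 2, 1], [1, -1, x - 1]].

Expanding det(xI - A) along the first row:
det(xI - A) = + (x - 3)·det([[x - 2, 1], [-1, x - 1]]) - (1)·det([[1, 1], [1, x - 1]]) + (-1)·det([[1, x - 2], [1, -1]]).

Evaluating gives χ_A(x) = x^3 - 6x^2 + 12x - 8 = (x - 2)^3.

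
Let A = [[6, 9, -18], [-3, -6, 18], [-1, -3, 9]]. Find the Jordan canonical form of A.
J = [[3, 1, 0], [0, 3, 0], [0, 0, 3]]

The characteristic polynomial is det(xI - A) = (x - 3)^3, so the eigenvalues are 3 (algebraic multiplicity 3).

For λ = 3: rank(A - 3I) = 1, rank((A - 3I)^2) = 0. The eigenspace has dimension 3 - 1 = 2, so there are 2 Jordan blocks; the rank sequence gives block sizes [2, 1].

Assembling the blocks gives the Jordan form J above.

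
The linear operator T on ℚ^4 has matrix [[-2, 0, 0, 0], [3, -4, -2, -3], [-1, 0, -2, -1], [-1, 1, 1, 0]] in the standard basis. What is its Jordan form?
The characteristic polynomial is det(xI - A) = (x + 2)^4, so the eigenvalues are -2 (algebraic multiplicity 4).

For λ = -2: rank(A + 2I) = 2, rank((A + 2I)^2) = 1, rank((A + 2I)^3) = 0. The eigenspace has dimension 4 - 2 = 2, so there are 2 Jordan blocks; the rank sequence gives block sizes [3, 1].

Assembling the blocks gives the Jordan form J above.

J = [[-2, 1, 0, 0], [0, -2, 1, 0], [0, 0, -2, 0], [0, 0, 0, -2]]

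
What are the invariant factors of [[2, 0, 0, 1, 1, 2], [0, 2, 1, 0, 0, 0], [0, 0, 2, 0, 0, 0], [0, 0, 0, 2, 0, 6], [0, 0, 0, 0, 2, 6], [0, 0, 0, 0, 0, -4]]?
The Jordan structure of A has elementary divisors (x + 4), (x - 2)^2, (x - 2)^2, (x - 2). Arranging the block sizes at each eigenvalue in decreasing order and taking row products gives the invariant factors.

Invariant factors (smallest first, each dividing the next): x - 2, (x - 2)^2, (x - 2)^2(x + 4).

Check: the last factor (x - 2)^2(x + 4) is the minimal polynomial, and the product (x - 2)^5(x + 4) is the characteristic polynomial.

x - 2, (x - 2)^2, (x - 2)^2(x + 4)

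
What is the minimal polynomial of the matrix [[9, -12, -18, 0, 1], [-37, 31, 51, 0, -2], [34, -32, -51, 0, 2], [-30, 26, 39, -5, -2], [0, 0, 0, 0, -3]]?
The characteristic polynomial factors as (x + 3)^3(x + 5)^2. The minimal polynomial is ∏(x - λ)^{k_λ} where k_λ is the size of the largest Jordan block at λ.

For λ = -5: rank(A + 5I) = 4, and the largest Jordan block has size 2 (the smallest k with rank((A + 5I)^k) = rank((A + 5I)^(k+1))).
For λ = -3: rank(A + 3I) = 4, and the largest Jordan block has size 3 (the smallest k with rank((A + 3I)^k) = rank((A + 3I)^(k+1))).

So m_A(x) = (x + 3)^3(x + 5)^2.

m_A(x) = (x + 3)^3(x + 5)^2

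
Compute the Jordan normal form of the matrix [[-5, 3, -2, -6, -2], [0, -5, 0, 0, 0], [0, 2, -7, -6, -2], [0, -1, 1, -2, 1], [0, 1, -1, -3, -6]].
The characteristic polynomial is det(xI - A) = (x + 5)^5, so the eigenvalues are -5 (algebraic multiplicity 5).

For λ = -5: rank(A + 5I) = 2, rank((A + 5I)^2) = 0. The eigenspace has dimension 5 - 2 = 3, so there are 3 Jordan blocks; the rank sequence gives block sizes [2, 2, 1].

Assembling the blocks gives the Jordan form J above.

J = [[-5, 1, 0, 0, 0], [0, -5, 0, 0, 0], [0, 0, -5, 1, 0], [0, 0, 0, -5, 0], [0, 0, 0, 0, -5]]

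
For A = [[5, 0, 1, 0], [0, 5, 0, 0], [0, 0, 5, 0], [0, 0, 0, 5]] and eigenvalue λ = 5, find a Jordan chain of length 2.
We seek v_1 ∈ ker((A - 5I)^2) \ ker(A - 5I), then set v_{i+1} = (A - 5I) v_i.

One such chain is v_1 = [[0, 0, 1, 0]]^T, v_2 = [[1, 0, 0, 0]]^T. Check: (A - 5I) v_2 = [[0, 0, 0, 0]]^T = 0.

v_1 = [[0, 0, 1, 0]]^T, v_2 = [[1, 0, 0, 0]]^T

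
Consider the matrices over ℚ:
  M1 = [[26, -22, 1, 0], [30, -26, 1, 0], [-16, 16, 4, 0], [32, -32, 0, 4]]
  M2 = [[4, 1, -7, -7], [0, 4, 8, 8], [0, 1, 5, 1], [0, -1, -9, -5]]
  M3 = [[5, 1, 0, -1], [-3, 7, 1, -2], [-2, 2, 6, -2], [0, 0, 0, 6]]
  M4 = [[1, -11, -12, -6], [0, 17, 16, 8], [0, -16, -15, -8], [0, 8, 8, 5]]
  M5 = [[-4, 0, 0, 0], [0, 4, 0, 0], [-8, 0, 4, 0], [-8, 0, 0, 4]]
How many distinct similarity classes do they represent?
Characteristic polynomials: χ_{M1} = (x - 4)^3(x + 4), χ_{M2} = (x - 4)^3(x + 4), χ_{M3} = (x - 6)^4, χ_{M4} = (x - 5)(x - 1)^3, χ_{M5} = (x - 4)^3(x + 4).

{M1, M2}: invariant factors x - 4, (x - 4)^2(x + 4).

{M3}: invariant factors x - 6, (x - 6)^3.

{M4}: invariant factors x - 1, (x - 5)(x - 1)^2.

{M5}: invariant factors x - 4, x - 4, (x - 4)(x + 4).

Matrices are similar if and only if their invariant-factor lists agree; the partition into similarity classes is {M1, M2}, {M3}, {M4}, {M5}.

4 classes: {M1, M2}, {M3}, {M4}, {M5}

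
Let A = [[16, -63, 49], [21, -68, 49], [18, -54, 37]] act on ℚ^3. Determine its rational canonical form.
R = [[-5, 0, 0], [0, 0, -25], [0, 1, -10]]

The invariant factors of A (the non-unit diagonal entries of the Smith normal form of xI - A over ℚ[x]) are x + 5, (x + 5)^2, each dividing the next. The characteristic polynomial is their product, (x + 5)^3.

The rational canonical form is the block-diagonal matrix of companion matrices C(f_i):
R = [[-5, 0, 0], [0, 0, -25], [0, 1, -10]].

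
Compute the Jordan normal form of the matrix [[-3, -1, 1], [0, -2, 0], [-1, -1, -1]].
J = [[-2, 1, 0], [0, -2, 0], [0, 0, -2]]

The characteristic polynomial is det(xI - A) = (x + 2)^3, so the eigenvalues are -2 (algebraic multiplicity 3).

For λ = -2: rank(A + 2I) = 1, rank((A + 2I)^2) = 0. The eigenspace has dimension 3 - 1 = 2, so there are 2 Jordan blocks; the rank sequence gives block sizes [2, 1].

Assembling the blocks gives the Jordan form J above.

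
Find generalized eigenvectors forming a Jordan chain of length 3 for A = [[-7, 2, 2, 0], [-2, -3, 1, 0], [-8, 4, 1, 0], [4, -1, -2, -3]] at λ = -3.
v_1 = [[1, 0, 3, -1]]^T, v_2 = [[2, 1, 4, -2]]^T, v_3 = [[2, 0, 4, -1]]^T

We seek v_1 ∈ ker((A + 3I)^3) \ ker((A + 3I)^2), then set v_{i+1} = (A + 3I) v_i.

One such chain is v_1 = [[1, 0, 3, -1]]^T, v_2 = [[2, 1, 4, -2]]^T, v_3 = [[2, 0, 4, -1]]^T. Check: (A + 3I) v_3 = [[0, 0, 0, 0]]^T = 0.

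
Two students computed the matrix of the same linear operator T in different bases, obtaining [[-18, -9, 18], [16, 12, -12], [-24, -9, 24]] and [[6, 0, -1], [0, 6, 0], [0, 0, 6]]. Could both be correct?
Two matrices over a field are similar if and only if they have the same invariant factors.

Both A and B have characteristic polynomial (x - 6)^3 and minimal polynomial (x - 6)^2. Computing further, both have invariant factors x - 6, (x - 6)^2. Hence A and B are similar.

Yes.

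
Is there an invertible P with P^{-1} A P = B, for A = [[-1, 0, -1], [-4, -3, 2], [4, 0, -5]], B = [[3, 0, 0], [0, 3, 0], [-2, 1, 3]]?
trace(A) = -9 but trace(B) = 9. The trace is a similarity invariant, so A and B are not similar.

No.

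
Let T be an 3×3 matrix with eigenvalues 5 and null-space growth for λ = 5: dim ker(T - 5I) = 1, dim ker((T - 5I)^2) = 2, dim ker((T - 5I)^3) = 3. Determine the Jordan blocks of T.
λ = 5: successive nullity increments [1, 1, 1] count blocks of size ≥ k; block sizes are [3].

Jordan blocks: (5, 3)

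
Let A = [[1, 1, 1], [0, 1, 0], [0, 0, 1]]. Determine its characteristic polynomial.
χ_A(x) = (x - 1)^3

xI - A = [[x - 1, -1, -1], [0, x - 1, 0], [0, 0, x - 1]].

Expanding det(xI - A) along the first row:
det(xI - A) = + (x - 1)·det([[x - 1, 0], [0, x - 1]]) - (-1)·det([[0, 0], [0, x - 1]]) + (-1)·det([[0, x - 1], [0, 0]]).

Evaluating gives χ_A(x) = x^3 - 3x^2 + 3x - 1 = (x - 1)^3.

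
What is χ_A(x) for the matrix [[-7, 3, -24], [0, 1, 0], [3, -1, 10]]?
χ_A(x) = (x - 2)(x - 1)^2

xI - A = [[x + 7, -3, 24], [0, x - 1, 0], [-3, 1, x - 10]].

Expanding det(xI - A) along the first row:
det(xI - A) = + (x + 7)·det([[x - 1, 0], [1, x - 10]]) - (-3)·det([[0, 0], [-3, x - 10]]) + (24)·det([[0, x - 1], [-3, 1]]).

Evaluating gives χ_A(x) = x^3 - 4x^2 + 5x - 2 = (x - 2)(x - 1)^2.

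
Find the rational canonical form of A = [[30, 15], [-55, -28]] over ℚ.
The invariant factors of A (the non-unit diagonal entries of the Smith normal form of xI - A over ℚ[x]) are (x - 5)(x + 3), each dividing the next. The characteristic polynomial is their product, (x - 5)(x + 3).

The rational canonical form is the block-diagonal matrix of companion matrices C(f_i):
R = [[0, 15], [1, 2]].

R = [[0, 15], [1, 2]]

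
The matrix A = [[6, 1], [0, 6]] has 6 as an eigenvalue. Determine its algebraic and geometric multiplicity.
algebraic multiplicity 2, geometric multiplicity 1

The characteristic polynomial is (x - 6)^2, so the factor x - 6 appears with exponent 2: the algebraic multiplicity is 2.

rank(A - 6I) = 1, so the eigenspace has dimension 2 - 1 = 1: the geometric multiplicity is 1.

Since 1 < 2, A is not diagonalizable.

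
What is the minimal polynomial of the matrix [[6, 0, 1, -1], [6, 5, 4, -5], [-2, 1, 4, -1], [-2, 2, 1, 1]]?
The characteristic polynomial factors as (x - 4)^4. The minimal polynomial is ∏(x - λ)^{k_λ} where k_λ is the size of the largest Jordan block at λ.

For λ = 4: rank(A - 4I) = 2, and the largest Jordan block has size 3 (the smallest k with rank((A - 4I)^k) = rank((A - 4I)^(k+1))).

So m_A(x) = (x - 4)^3.

m_A(x) = (x - 4)^3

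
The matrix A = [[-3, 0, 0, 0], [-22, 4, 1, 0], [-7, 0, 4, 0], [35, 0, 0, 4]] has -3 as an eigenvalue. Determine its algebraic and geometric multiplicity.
The characteristic polynomial is (x - 4)^3(x + 3), so the factor x + 3 appears with exponent 1: the algebraic multiplicity is 1.

rank(A + 3I) = 3, so the eigenspace has dimension 4 - 3 = 1: the geometric multiplicity is 1.

algebraic multiplicity 1, geometric multiplicity 1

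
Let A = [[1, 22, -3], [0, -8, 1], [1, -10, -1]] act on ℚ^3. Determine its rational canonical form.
R = [[0, 0, 16], [1, 0, -12], [0, 1, -8]]

The invariant factors of A (the non-unit diagonal entries of the Smith normal form of xI - A over ℚ[x]) are (x + 4)(x^2 + 4x - 4), each dividing the next. The characteristic polynomial is their product, (x + 4)(x^2 + 4x - 4).

The rational canonical form is the block-diagonal matrix of companion matrices C(f_i):
R = [[0, 0, 16], [1, 0, -12], [0, 1, -8]].

Note the characteristic polynomial does not split into linear factors over ℚ, so A has no Jordan form over ℚ; the rational canonical form exists over any field.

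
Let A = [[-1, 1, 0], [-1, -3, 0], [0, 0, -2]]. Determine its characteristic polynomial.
χ_A(x) = (x + 2)^3

xI - A = [[x + 1, -1, 0], [1, x + 3, 0], [0, 0, x + 2]].

Expanding det(xI - A) along the first row:
det(xI - A) = + (x + 1)·det([[x + 3, 0], [0, x + 2]]) - (-1)·det([[1, 0], [0, x + 2]]) + (0)·det([[1, x + 3], [0, 0]]).

Evaluating gives χ_A(x) = x^3 + 6x^2 + 12x + 8 = (x + 2)^3.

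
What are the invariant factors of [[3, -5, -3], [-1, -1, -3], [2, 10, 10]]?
x - 4, (x - 4)^2

The Jordan structure of A has elementary divisors (x - 4)^2, (x - 4). Arranging the block sizes at each eigenvalue in decreasing order and taking row products gives the invariant factors.

Invariant factors (smallest first, each dividing the next): x - 4, (x - 4)^2.

Check: the last factor (x - 4)^2 is the minimal polynomial, and the product (x - 4)^3 is the characteristic polynomial.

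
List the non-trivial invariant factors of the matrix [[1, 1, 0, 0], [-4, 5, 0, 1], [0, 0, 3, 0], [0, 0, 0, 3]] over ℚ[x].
x - 3, (x - 3)^3

The Jordan structure of A has elementary divisors (x - 3)^3, (x - 3). Arranging the block sizes at each eigenvalue in decreasing order and taking row products gives the invariant factors.

Invariant factors (smallest first, each dividing the next): x - 3, (x - 3)^3.

Check: the last factor (x - 3)^3 is the minimal polynomial, and the product (x - 3)^4 is the characteristic polynomial.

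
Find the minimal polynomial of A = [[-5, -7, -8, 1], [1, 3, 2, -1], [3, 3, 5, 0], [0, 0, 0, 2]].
m_A(x) = (x - 2)^2(x + 1)

The characteristic polynomial factors as (x - 2)^3(x + 1). The minimal polynomial is ∏(x - λ)^{k_λ} where k_λ is the size of the largest Jordan block at λ.

For λ = -1: rank(A + I) = 3, and the largest Jordan block has size 1 (the smallest k with rank((A + I)^k) = rank((A + I)^(k+1))).
For λ = 2: rank(A - 2I) = 2, and the largest Jordan block has size 2 (the smallest k with rank((A - 2I)^k) = rank((A - 2I)^(k+1))).

So m_A(x) = (x - 2)^2(x + 1).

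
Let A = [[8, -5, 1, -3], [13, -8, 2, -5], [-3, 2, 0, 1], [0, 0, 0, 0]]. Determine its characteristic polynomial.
xI - A = [[x - 8, 5, -1, 3], [-13, x + 8, -2, 5], [3, -2, x, -1], [0, 0, 0, x]].

Expanding det(xI - A) along the first row:
det(xI - A) = + (x - 8)·det([[x + 8, -2, 5], [-2, x, -1], [0, 0, x]]) - (5)·det([[-13, -2, 5], [3, x, -1], [0, 0, x]]) + (-1)·det([[-13, x + 8, 5], [3, -2, -1], [0, 0, x]]) - (3)·det([[-13, x + 8, -2], [3, -2, x], [0, 0, 0]]).

Evaluating gives χ_A(x) = x^4.

χ_A(x) = x^4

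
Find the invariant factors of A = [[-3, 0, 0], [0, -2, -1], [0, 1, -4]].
x + 3, (x + 3)^2

The Jordan structure of A has elementary divisors (x + 3)^2, (x + 3). Arranging the block sizes at each eigenvalue in decreasing order and taking row products gives the invariant factors.

Invariant factors (smallest first, each dividing the next): x + 3, (x + 3)^2.

Check: the last factor (x + 3)^2 is the minimal polynomial, and the product (x + 3)^3 is the characteristic polynomial.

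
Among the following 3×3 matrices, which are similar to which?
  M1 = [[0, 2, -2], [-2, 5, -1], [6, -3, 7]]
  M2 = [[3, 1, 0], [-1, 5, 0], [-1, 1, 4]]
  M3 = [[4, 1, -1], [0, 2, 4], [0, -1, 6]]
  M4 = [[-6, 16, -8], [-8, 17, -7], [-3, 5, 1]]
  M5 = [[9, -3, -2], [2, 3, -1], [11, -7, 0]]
2 classes: {M1, M2}, {M3, M4, M5}

Characteristic polynomials: χ_{M1} = (x - 4)^3, χ_{M2} = (x - 4)^3, χ_{M3} = (x - 4)^3, χ_{M4} = (x - 4)^3, χ_{M5} = (x - 4)^3.

{M1, M2}: invariant factors x - 4, (x - 4)^2.

{M3, M4, M5}: invariant factors (x - 4)^3.

Matrices are similar if and only if their invariant-factor lists agree; the partition into similarity classes is {M1, M2}, {M3, M4, M5}.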